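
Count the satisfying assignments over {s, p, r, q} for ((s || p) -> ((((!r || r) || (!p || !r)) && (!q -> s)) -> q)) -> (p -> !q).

12

Initial set: {T (((s || p) -> ((((!r || r) || (!p || !r)) && (!q -> s)) -> q)) -> (p -> !q))}.
T (((s || p) -> ((((!r || r) || (!p || !r)) && (!q -> s)) -> q)) -> (p -> !q)): β-rule — branch into F ((s || p) -> ((((!r || r) || (!p || !r)) && (!q -> s)) -> q))  //  T (p -> !q).
  branch 1 (add F ((s || p) -> ((((!r || r) || (!p || !r)) && (!q -> s)) -> q))):
    F ((s || p) -> ((((!r || r) || (!p || !r)) && (!q -> s)) -> q)): α-rule — add T (s || p), F ((((!r || r) || (!p || !r)) && (!q -> s)) -> q).
    F ((((!r || r) || (!p || !r)) && (!q -> s)) -> q): α-rule — add T (((!r || r) || (!p || !r)) && (!q -> s)), F q.
    T (((!r || r) || (!p || !r)) && (!q -> s)): α-rule — add T ((!r || r) || (!p || !r)), T (!q -> s).
    T (s || p): β-rule — branch into T s  //  T p.
      branch 1.1 (add T s):
        T ((!r || r) || (!p || !r)): β-rule — branch into T (!r || r)  //  T (!p || !r).
          branch 1.1.1 (add T (!r || r)):
            T (!q -> s): β-rule — branch into F !q  //  T s.
              branch 1.1.1.1 (add F !q):
                × closes — contains both q and !q.
              branch 1.1.1.2 (add T s):
                T (!r || r): β-rule — branch into T !r  //  T r.
                  branch 1.1.1.2.1 (add T !r):
                    ○ open, literals {q=false, r=false, s=true}.
                  branch 1.1.1.2.2 (add T r):
                    ○ open, literals {q=false, r=true, s=true}.
          branch 1.1.2 (add T (!p || !r)):
            T (!q -> s): β-rule — branch into F !q  //  T s.
              branch 1.1.2.1 (add F !q):
                × closes — contains both q and !q.
              branch 1.1.2.2 (add T s):
                T (!p || !r): β-rule — branch into T !p  //  T !r.
                  branch 1.1.2.2.1 (add T !p):
                    ○ open, literals {p=false, q=false, s=true}.
                  branch 1.1.2.2.2 (add T !r):
                    ○ open, literals {q=false, r=false, s=true}.
      branch 1.2 (add T p):
        T ((!r || r) || (!p || !r)): β-rule — branch into T (!r || r)  //  T (!p || !r).
          branch 1.2.1 (add T (!r || r)):
            T (!q -> s): β-rule — branch into F !q  //  T s.
              branch 1.2.1.1 (add F !q):
                × closes — contains both q and !q.
              branch 1.2.1.2 (add T s):
                T (!r || r): β-rule — branch into T !r  //  T r.
                  branch 1.2.1.2.1 (add T !r):
                    ○ open, literals {p=true, q=false, r=false, s=true}.
                  branch 1.2.1.2.2 (add T r):
                    ○ open, literals {p=true, q=false, r=true, s=true}.
          branch 1.2.2 (add T (!p || !r)):
            T (!q -> s): β-rule — branch into F !q  //  T s.
              branch 1.2.2.1 (add F !q):
                × closes — contains both q and !q.
              branch 1.2.2.2 (add T s):
                T (!p || !r): β-rule — branch into T !p  //  T !r.
                  branch 1.2.2.2.1 (add T !p):
                    × closes — contains both p and !p.
                  branch 1.2.2.2.2 (add T !r):
                    ○ open, literals {p=true, q=false, r=false, s=true}.
  branch 2 (add T (p -> !q)):
    T (p -> !q): β-rule — branch into F p  //  T !q.
      branch 2.1 (add F p):
        ○ open, literals {p=false}.
      branch 2.2 (add T !q):
        ○ open, literals {q=false}.
5 branches closed, 9 open.
Each open branch fixes some atoms; the unmentioned ones are free. Counting distinct full assignments: branch {q=false, r=false, s=true} (p) contributes 2 new; branch {q=false, r=true, s=true} (p) contributes 2 new; branch {p=false, q=false, s=true} (r) contributes 0 new; branch {q=false, r=false, s=true} (p) contributes 0 new; branch {p=true, q=false, r=false, s=true} (none free) contributes 0 new; branch {p=true, q=false, r=true, s=true} (none free) contributes 0 new; branch {p=true, q=false, r=false, s=true} (none free) contributes 0 new; branch {p=false} (s, r, q) contributes 6 new; branch {q=false} (s, p, r) contributes 2 new. Total: 12.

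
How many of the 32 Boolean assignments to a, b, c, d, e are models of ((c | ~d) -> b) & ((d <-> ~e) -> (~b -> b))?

Initial set: {(((c | ~d) -> b) & ((d <-> ~e) -> (~b -> b)))}.
(((c | ~d) -> b) & ((d <-> ~e) -> (~b -> b))): α-rule — add ((c | ~d) -> b), ((d <-> ~e) -> (~b -> b)).
((c | ~d) -> b): β-rule — branch into ~(c | ~d)  //  b.
  branch 1 (add ~(c | ~d)):
    ~(c | ~d): α-rule — add ~c, ~~d.
    ((d <-> ~e) -> (~b -> b)): β-rule — branch into ~(d <-> ~e)  //  (~b -> b).
      branch 1.1 (add ~(d <-> ~e)):
        ~(d <-> ~e): β-rule — branch into d, ~~e  //  ~d, ~e.
          branch 1.1.1 (add d, ~~e):
            ○ open, literals {c=0, d=1, e=1}.
          branch 1.1.2 (add ~d, ~e):
            × closes — contains both d and ~d.
      branch 1.2 (add (~b -> b)):
        (~b -> b): β-rule — branch into ~~b  //  b.
          branch 1.2.1 (add ~~b):
            ○ open, literals {b=1, c=0, d=1}.
          branch 1.2.2 (add b):
            ○ open, literals {b=1, c=0, d=1}.
  branch 2 (add b):
    ((d <-> ~e) -> (~b -> b)): β-rule — branch into ~(d <-> ~e)  //  (~b -> b).
      branch 2.1 (add ~(d <-> ~e)):
        ~(d <-> ~e): β-rule — branch into d, ~~e  //  ~d, ~e.
          branch 2.1.1 (add d, ~~e):
            ○ open, literals {b=1, d=1, e=1}.
          branch 2.1.2 (add ~d, ~e):
            ○ open, literals {b=1, d=0, e=0}.
      branch 2.2 (add (~b -> b)):
        (~b -> b): β-rule — branch into ~~b  //  b.
          branch 2.2.1 (add ~~b):
            ○ open, literals {b=1}.
          branch 2.2.2 (add b):
            ○ open, literals {b=1}.
1 branch closed, 7 open.
Each open branch fixes some atoms; the unmentioned ones are free. Counting distinct full assignments: branch {c=0, d=1, e=1} (a, b) contributes 4 new; branch {b=1, c=0, d=1} (a, e) contributes 2 new; branch {b=1, c=0, d=1} (a, e) contributes 0 new; branch {b=1, d=1, e=1} (a, c) contributes 2 new; branch {b=1, d=0, e=0} (a, c) contributes 4 new; branch {b=1} (a, c, d, e) contributes 6 new; branch {b=1} (a, c, d, e) contributes 0 new. Total: 18.

18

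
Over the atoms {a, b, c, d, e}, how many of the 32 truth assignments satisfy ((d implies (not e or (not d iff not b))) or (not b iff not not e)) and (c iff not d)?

16

Initial set: {(((d implies (not e or (not d iff not b))) or (not b iff not not e)) and (c iff not d))}.
(((d implies (not e or (not d iff not b))) or (not b iff not not e)) and (c iff not d)): α-rule — add ((d implies (not e or (not d iff not b))) or (not b iff not not e)), (c iff not d).
((d implies (not e or (not d iff not b))) or (not b iff not not e)): β-rule — branch into (d implies (not e or (not d iff not b)))  //  (not b iff not not e).
  branch 1 (add (d implies (not e or (not d iff not b)))):
    (c iff not d): β-rule — branch into c, not d  //  not c, not not d.
      branch 1.1 (add c, not d):
        (d implies (not e or (not d iff not b))): β-rule — branch into not d  //  (not e or (not d iff not b)).
          branch 1.1.1 (add not d):
            ○ open, literals {c=1, d=0}.
          branch 1.1.2 (add (not e or (not d iff not b))):
            (not e or (not d iff not b)): β-rule — branch into not e  //  (not d iff not b).
              branch 1.1.2.1 (add not e):
                ○ open, literals {c=1, d=0, e=0}.
              branch 1.1.2.2 (add (not d iff not b)):
                (not d iff not b): β-rule — branch into not d, not b  //  not not d, not not b.
                  branch 1.1.2.2.1 (add not d, not b):
                    ○ open, literals {b=0, c=1, d=0}.
                  branch 1.1.2.2.2 (add not not d, not not b):
                    × closes — contains both d and not d.
      branch 1.2 (add not c, not not d):
        (d implies (not e or (not d iff not b))): β-rule — branch into not d  //  (not e or (not d iff not b)).
          branch 1.2.1 (add not d):
            × closes — contains both d and not d.
          branch 1.2.2 (add (not e or (not d iff not b))):
            (not e or (not d iff not b)): β-rule — branch into not e  //  (not d iff not b).
              branch 1.2.2.1 (add not e):
                ○ open, literals {c=0, d=1, e=0}.
              branch 1.2.2.2 (add (not d iff not b)):
                (not d iff not b): β-rule — branch into not d, not b  //  not not d, not not b.
                  branch 1.2.2.2.1 (add not d, not b):
                    × closes — contains both d and not d.
                  branch 1.2.2.2.2 (add not not d, not not b):
                    ○ open, literals {b=1, c=0, d=1}.
  branch 2 (add (not b iff not not e)):
    (c iff not d): β-rule — branch into c, not d  //  not c, not not d.
      branch 2.1 (add c, not d):
        (not b iff not not e): β-rule — branch into not b, not not e  //  not not b, not not not e.
          branch 2.1.1 (add not b, not not e):
            not not e: drop double negation, giving e.
            ○ open, literals {b=0, c=1, d=0, e=1}.
          branch 2.1.2 (add not not b, not not not e):
            not not not e: drop double negation, giving not e.
            ○ open, literals {b=1, c=1, d=0, e=0}.
      branch 2.2 (add not c, not not d):
        (not b iff not not e): β-rule — branch into not b, not not e  //  not not b, not not not e.
          branch 2.2.1 (add not b, not not e):
            not not e: drop double negation, giving e.
            ○ open, literals {b=0, c=0, d=1, e=1}.
          branch 2.2.2 (add not not b, not not not e):
            not not not e: drop double negation, giving not e.
            ○ open, literals {b=1, c=0, d=1, e=0}.
3 branches closed, 9 open.
Each open branch fixes some atoms; the unmentioned ones are free. Counting distinct full assignments: branch {c=1, d=0} (a, b, e) contributes 8 new; branch {c=1, d=0, e=0} (a, b) contributes 0 new; branch {b=0, c=1, d=0} (a, e) contributes 0 new; branch {c=0, d=1, e=0} (a, b) contributes 4 new; branch {b=1, c=0, d=1} (a, e) contributes 2 new; branch {b=0, c=1, d=0, e=1} (a) contributes 0 new; branch {b=1, c=1, d=0, e=0} (a) contributes 0 new; branch {b=0, c=0, d=1, e=1} (a) contributes 2 new; branch {b=1, c=0, d=1, e=0} (a) contributes 0 new. Total: 16.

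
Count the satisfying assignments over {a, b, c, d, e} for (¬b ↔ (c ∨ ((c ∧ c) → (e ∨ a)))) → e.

24

Initial set: {T ((¬b ↔ (c ∨ ((c ∧ c) → (e ∨ a)))) → e)}.
T ((¬b ↔ (c ∨ ((c ∧ c) → (e ∨ a)))) → e): β-rule — branch into F (¬b ↔ (c ∨ ((c ∧ c) → (e ∨ a))))  //  T e.
  branch 1 (add F (¬b ↔ (c ∨ ((c ∧ c) → (e ∨ a))))):
    F (¬b ↔ (c ∨ ((c ∧ c) → (e ∨ a)))): β-rule — branch into T ¬b, F (c ∨ ((c ∧ c) → (e ∨ a)))  //  F ¬b, T (c ∨ ((c ∧ c) → (e ∨ a))).
      branch 1.1 (add T ¬b, F (c ∨ ((c ∧ c) → (e ∨ a)))):
        F (c ∨ ((c ∧ c) → (e ∨ a))): α-rule — add F c, F ((c ∧ c) → (e ∨ a)).
        F ((c ∧ c) → (e ∨ a)): α-rule — add T (c ∧ c), F (e ∨ a).
        T (c ∧ c): α-rule — add T c, T c.
        × closes — contains both c and ¬c.
      branch 1.2 (add F ¬b, T (c ∨ ((c ∧ c) → (e ∨ a)))):
        T (c ∨ ((c ∧ c) → (e ∨ a))): β-rule — branch into T c  //  T ((c ∧ c) → (e ∨ a)).
          branch 1.2.1 (add T c):
            ○ open, literals {b=T, c=T}.
          branch 1.2.2 (add T ((c ∧ c) → (e ∨ a))):
            T ((c ∧ c) → (e ∨ a)): β-rule — branch into F (c ∧ c)  //  T (e ∨ a).
              branch 1.2.2.1 (add F (c ∧ c)):
                F (c ∧ c): β-rule — branch into F c  //  F c.
                  branch 1.2.2.1.1 (add F c):
                    ○ open, literals {b=T, c=F}.
                  branch 1.2.2.1.2 (add F c):
                    ○ open, literals {b=T, c=F}.
              branch 1.2.2.2 (add T (e ∨ a)):
                T (e ∨ a): β-rule — branch into T e  //  T a.
                  branch 1.2.2.2.1 (add T e):
                    ○ open, literals {b=T, e=T}.
                  branch 1.2.2.2.2 (add T a):
                    ○ open, literals {a=T, b=T}.
  branch 2 (add T e):
    ○ open, literals {e=T}.
1 branch closed, 6 open.
Each open branch fixes some atoms; the unmentioned ones are free. Counting distinct full assignments: branch {b=T, c=T} (a, d, e) contributes 8 new; branch {b=T, c=F} (a, d, e) contributes 8 new; branch {b=T, c=F} (a, d, e) contributes 0 new; branch {b=T, e=T} (a, c, d) contributes 0 new; branch {a=T, b=T} (c, d, e) contributes 0 new; branch {e=T} (a, b, c, d) contributes 8 new. Total: 24.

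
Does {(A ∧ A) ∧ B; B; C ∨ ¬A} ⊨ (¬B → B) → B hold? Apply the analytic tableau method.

Yes

Initial set: {T ((A ∧ A) ∧ B); T B; T (C ∨ ¬A); F ((¬B → B) → B)}.
T ((A ∧ A) ∧ B): α-rule — add T (A ∧ A), T B.
F ((¬B → B) → B): α-rule — add T (¬B → B), F B.
× closes — contains both B and ¬B.
All 1 branch closes.
Every branch closed, so the premises entail the conclusion.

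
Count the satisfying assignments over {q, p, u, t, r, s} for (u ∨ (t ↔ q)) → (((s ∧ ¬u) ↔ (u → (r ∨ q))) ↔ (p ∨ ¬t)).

Initial set: {((u ∨ (t ↔ q)) → (((s ∧ ¬u) ↔ (u → (r ∨ q))) ↔ (p ∨ ¬t)))}.
((u ∨ (t ↔ q)) → (((s ∧ ¬u) ↔ (u → (r ∨ q))) ↔ (p ∨ ¬t))): β-rule — branch into ¬(u ∨ (t ↔ q))  //  (((s ∧ ¬u) ↔ (u → (r ∨ q))) ↔ (p ∨ ¬t)).
  branch 1 (add ¬(u ∨ (t ↔ q))):
    ¬(u ∨ (t ↔ q)): α-rule — add ¬u, ¬(t ↔ q).
    ¬(t ↔ q): β-rule — branch into t, ¬q  //  ¬t, q.
      branch 1.1 (add t, ¬q):
        ○ open, literals {q=0, t=1, u=0}.
      branch 1.2 (add ¬t, q):
        ○ open, literals {q=1, t=0, u=0}.
  branch 2 (add (((s ∧ ¬u) ↔ (u → (r ∨ q))) ↔ (p ∨ ¬t))):
    (((s ∧ ¬u) ↔ (u → (r ∨ q))) ↔ (p ∨ ¬t)): β-rule — branch into ((s ∧ ¬u) ↔ (u → (r ∨ q))), (p ∨ ¬t)  //  ¬((s ∧ ¬u) ↔ (u → (r ∨ q))), ¬(p ∨ ¬t).
      branch 2.1 (add ((s ∧ ¬u) ↔ (u → (r ∨ q))), (p ∨ ¬t)):
        ((s ∧ ¬u) ↔ (u → (r ∨ q))): β-rule — branch into (s ∧ ¬u), (u → (r ∨ q))  //  ¬(s ∧ ¬u), ¬(u → (r ∨ q)).
          branch 2.1.1 (add (s ∧ ¬u), (u → (r ∨ q))):
            (s ∧ ¬u): α-rule — add s, ¬u.
            (p ∨ ¬t): β-rule — branch into p  //  ¬t.
              branch 2.1.1.1 (add p):
                (u → (r ∨ q)): β-rule — branch into ¬u  //  (r ∨ q).
                  branch 2.1.1.1.1 (add ¬u):
                    ○ open, literals {p=1, s=1, u=0}.
                  branch 2.1.1.1.2 (add (r ∨ q)):
                    (r ∨ q): β-rule — branch into r  //  q.
                      branch 2.1.1.1.2.1 (add r):
                        ○ open, literals {p=1, r=1, s=1, u=0}.
                      branch 2.1.1.1.2.2 (add q):
                        ○ open, literals {p=1, q=1, s=1, u=0}.
              branch 2.1.1.2 (add ¬t):
                (u → (r ∨ q)): β-rule — branch into ¬u  //  (r ∨ q).
                  branch 2.1.1.2.1 (add ¬u):
                    ○ open, literals {s=1, t=0, u=0}.
                  branch 2.1.1.2.2 (add (r ∨ q)):
                    (r ∨ q): β-rule — branch into r  //  q.
                      branch 2.1.1.2.2.1 (add r):
                        ○ open, literals {r=1, s=1, t=0, u=0}.
                      branch 2.1.1.2.2.2 (add q):
                        ○ open, literals {q=1, s=1, t=0, u=0}.
          branch 2.1.2 (add ¬(s ∧ ¬u), ¬(u → (r ∨ q))):
            ¬(u → (r ∨ q)): α-rule — add u, ¬(r ∨ q).
            ¬(r ∨ q): α-rule — add ¬r, ¬q.
            (p ∨ ¬t): β-rule — branch into p  //  ¬t.
              branch 2.1.2.1 (add p):
                ¬(s ∧ ¬u): β-rule — branch into ¬s  //  ¬¬u.
                  branch 2.1.2.1.1 (add ¬s):
                    ○ open, literals {p=1, q=0, r=0, s=0, u=1}.
                  branch 2.1.2.1.2 (add ¬¬u):
                    ○ open, literals {p=1, q=0, r=0, u=1}.
              branch 2.1.2.2 (add ¬t):
                ¬(s ∧ ¬u): β-rule — branch into ¬s  //  ¬¬u.
                  branch 2.1.2.2.1 (add ¬s):
                    ○ open, literals {q=0, r=0, s=0, t=0, u=1}.
                  branch 2.1.2.2.2 (add ¬¬u):
                    ○ open, literals {q=0, r=0, t=0, u=1}.
      branch 2.2 (add ¬((s ∧ ¬u) ↔ (u → (r ∨ q))), ¬(p ∨ ¬t)):
        ¬(p ∨ ¬t): α-rule — add ¬p, ¬¬t.
        ¬((s ∧ ¬u) ↔ (u → (r ∨ q))): β-rule — branch into (s ∧ ¬u), ¬(u → (r ∨ q))  //  ¬(s ∧ ¬u), (u → (r ∨ q)).
          branch 2.2.1 (add (s ∧ ¬u), ¬(u → (r ∨ q))):
            (s ∧ ¬u): α-rule — add s, ¬u.
            ¬(u → (r ∨ q)): α-rule — add u, ¬(r ∨ q).
            × closes — contains both u and ¬u.
          branch 2.2.2 (add ¬(s ∧ ¬u), (u → (r ∨ q))):
            ¬(s ∧ ¬u): β-rule — branch into ¬s  //  ¬¬u.
              branch 2.2.2.1 (add ¬s):
                (u → (r ∨ q)): β-rule — branch into ¬u  //  (r ∨ q).
                  branch 2.2.2.1.1 (add ¬u):
                    ○ open, literals {p=0, s=0, t=1, u=0}.
                  branch 2.2.2.1.2 (add (r ∨ q)):
                    (r ∨ q): β-rule — branch into r  //  q.
                      branch 2.2.2.1.2.1 (add r):
                        ○ open, literals {p=0, r=1, s=0, t=1}.
                      branch 2.2.2.1.2.2 (add q):
                        ○ open, literals {p=0, q=1, s=0, t=1}.
              branch 2.2.2.2 (add ¬¬u):
                (u → (r ∨ q)): β-rule — branch into ¬u  //  (r ∨ q).
                  branch 2.2.2.2.1 (add ¬u):
                    × closes — contains both u and ¬u.
                  branch 2.2.2.2.2 (add (r ∨ q)):
                    (r ∨ q): β-rule — branch into r  //  q.
                      branch 2.2.2.2.2.1 (add r):
                        ○ open, literals {p=0, r=1, t=1, u=1}.
                      branch 2.2.2.2.2.2 (add q):
                        ○ open, literals {p=0, q=1, t=1, u=1}.
2 branches closed, 17 open.
Each open branch fixes some atoms; the unmentioned ones are free. Counting distinct full assignments: branch {q=0, t=1, u=0} (p, r, s) contributes 8 new; branch {q=1, t=0, u=0} (p, r, s) contributes 8 new; branch {p=1, s=1, u=0} (q, t, r) contributes 4 new; branch {p=1, r=1, s=1, u=0} (q, t) contributes 0 new; branch {p=1, q=1, s=1, u=0} (t, r) contributes 0 new; branch {s=1, t=0, u=0} (q, p, r) contributes 2 new; branch {r=1, s=1, t=0, u=0} (q, p) contributes 0 new; branch {q=1, s=1, t=0, u=0} (p, r) contributes 0 new; branch {p=1, q=0, r=0, s=0, u=1} (t) contributes 2 new; branch {p=1, q=0, r=0, u=1} (t, s) contributes 2 new; branch {q=0, r=0, s=0, t=0, u=1} (p) contributes 1 new; branch {q=0, r=0, t=0, u=1} (p, s) contributes 1 new; branch {p=0, s=0, t=1, u=0} (q, r) contributes 2 new; branch {p=0, r=1, s=0, t=1} (q, u) contributes 2 new; branch {p=0, q=1, s=0, t=1} (u, r) contributes 1 new; branch {p=0, r=1, t=1, u=1} (q, s) contributes 2 new; branch {p=0, q=1, t=1, u=1} (r, s) contributes 1 new. Total: 36.

36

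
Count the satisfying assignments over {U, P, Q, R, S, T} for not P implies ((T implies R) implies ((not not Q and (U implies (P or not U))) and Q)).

46

Initial set: {T (not P implies ((T implies R) implies ((not not Q and (U implies (P or not U))) and Q)))}.
T (not P implies ((T implies R) implies ((not not Q and (U implies (P or not U))) and Q))): β-rule — branch into F not P  //  T ((T implies R) implies ((not not Q and (U implies (P or not U))) and Q)).
  branch 1 (add F not P):
    ○ open, literals {P=true}.
  branch 2 (add T ((T implies R) implies ((not not Q and (U implies (P or not U))) and Q))):
    T ((T implies R) implies ((not not Q and (U implies (P or not U))) and Q)): β-rule — branch into F (T implies R)  //  T ((not not Q and (U implies (P or not U))) and Q).
      branch 2.1 (add F (T implies R)):
        F (T implies R): α-rule — add T T, F R.
        ○ open, literals {R=false, T=true}.
      branch 2.2 (add T ((not not Q and (U implies (P or not U))) and Q)):
        T ((not not Q and (U implies (P or not U))) and Q): α-rule — add T (not not Q and (U implies (P or not U))), T Q.
        T (not not Q and (U implies (P or not U))): α-rule — add T not not Q, T (U implies (P or not U)).
        T not not Q: drop double negation, giving T Q.
        T (U implies (P or not U)): β-rule — branch into F U  //  T (P or not U).
          branch 2.2.1 (add F U):
            ○ open, literals {Q=true, U=false}.
          branch 2.2.2 (add T (P or not U)):
            T (P or not U): β-rule — branch into T P  //  T not U.
              branch 2.2.2.1 (add T P):
                ○ open, literals {P=true, Q=true}.
              branch 2.2.2.2 (add T not U):
                ○ open, literals {Q=true, U=false}.
0 branches closed, 5 open.
Each open branch fixes some atoms; the unmentioned ones are free. Counting distinct full assignments: branch {P=true} (U, Q, R, S, T) contributes 32 new; branch {R=false, T=true} (U, P, Q, S) contributes 8 new; branch {Q=true, U=false} (P, R, S, T) contributes 6 new; branch {P=true, Q=true} (U, R, S, T) contributes 0 new; branch {Q=true, U=false} (P, R, S, T) contributes 0 new. Total: 46.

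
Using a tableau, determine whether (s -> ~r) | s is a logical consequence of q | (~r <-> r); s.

Initial set: {T (q | (~r <-> r)); T s; F ((s -> ~r) | s)}.
F ((s -> ~r) | s): α-rule — add F (s -> ~r), F s.
× closes — contains both s and ~s.
All 1 branch closes.
Every branch closed, so the premises entail the conclusion.

Yes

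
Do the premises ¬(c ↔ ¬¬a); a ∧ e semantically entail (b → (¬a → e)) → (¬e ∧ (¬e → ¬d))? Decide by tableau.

Initial set: {¬(c ↔ ¬¬a); (a ∧ e); ¬((b → (¬a → e)) → (¬e ∧ (¬e → ¬d)))}.
(a ∧ e): α-rule — add a, e.
¬((b → (¬a → e)) → (¬e ∧ (¬e → ¬d))): α-rule — add (b → (¬a → e)), ¬(¬e ∧ (¬e → ¬d)).
¬(c ↔ ¬¬a): β-rule — branch into c, ¬¬¬a  //  ¬c, ¬¬a.
  branch 1 (add c, ¬¬¬a):
    ¬¬¬a: drop double negation, giving ¬a.
    × closes — contains both a and ¬a.
  branch 2 (add ¬c, ¬¬a):
    ¬¬a: drop double negation, giving a.
    (b → (¬a → e)): β-rule — branch into ¬b  //  (¬a → e).
      branch 2.1 (add ¬b):
        ¬(¬e ∧ (¬e → ¬d)): β-rule — branch into ¬¬e  //  ¬(¬e → ¬d).
          branch 2.1.1 (add ¬¬e):
            ○ open, literals {a=true, b=false, c=false, e=true}.
          branch 2.1.2 (add ¬(¬e → ¬d)):
            ¬(¬e → ¬d): α-rule — add ¬e, ¬¬d.
            × closes — contains both e and ¬e.
      branch 2.2 (add (¬a → e)):
        ¬(¬e ∧ (¬e → ¬d)): β-rule — branch into ¬¬e  //  ¬(¬e → ¬d).
          branch 2.2.1 (add ¬¬e):
            (¬a → e): β-rule — branch into ¬¬a  //  e.
              branch 2.2.1.1 (add ¬¬a):
                ○ open, literals {a=true, c=false, e=true}.
              branch 2.2.1.2 (add e):
                ○ open, literals {a=true, c=false, e=true}.
          branch 2.2.2 (add ¬(¬e → ¬d)):
            ¬(¬e → ¬d): α-rule — add ¬e, ¬¬d.
            × closes — contains both e and ¬e.
3 branches closed, 3 open.
An open branch gives a countermodel: a=true, b=false, c=false, e=true (unmentioned atoms arbitrary); the premises hold there but the conclusion fails.

No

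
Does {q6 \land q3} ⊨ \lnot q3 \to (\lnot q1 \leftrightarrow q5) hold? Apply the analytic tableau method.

Initial set: {(q6 \land q3); \lnot (\lnot q3 \to (\lnot q1 \leftrightarrow q5))}.
(q6 \land q3): α-rule — add q6, q3.
\lnot (\lnot q3 \to (\lnot q1 \leftrightarrow q5)): α-rule — add \lnot q3, \lnot (\lnot q1 \leftrightarrow q5).
× closes — contains both q3 and \lnot q3.
All 1 branch closes.
Every branch closed, so the premises entail the conclusion.

Yes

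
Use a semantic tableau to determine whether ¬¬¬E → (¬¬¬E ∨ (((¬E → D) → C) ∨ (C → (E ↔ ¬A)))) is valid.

Valid

Assume the negation and expand:
Initial set: {¬(¬¬¬E → (¬¬¬E ∨ (((¬E → D) → C) ∨ (C → (E ↔ ¬A)))))}.
¬(¬¬¬E → (¬¬¬E ∨ (((¬E → D) → C) ∨ (C → (E ↔ ¬A))))): α-rule — add ¬¬¬E, ¬(¬¬¬E ∨ (((¬E → D) → C) ∨ (C → (E ↔ ¬A)))).
¬¬¬E: drop double negation, giving ¬E.
¬(¬¬¬E ∨ (((¬E → D) → C) ∨ (C → (E ↔ ¬A)))): α-rule — add ¬¬¬¬E, ¬(((¬E → D) → C) ∨ (C → (E ↔ ¬A))).
¬¬¬¬E: drop double negation, giving ¬¬E.
× closes — contains both E and ¬E.
All 1 branch closes.
Every branch closed, so the negation is unsatisfiable and the formula is valid.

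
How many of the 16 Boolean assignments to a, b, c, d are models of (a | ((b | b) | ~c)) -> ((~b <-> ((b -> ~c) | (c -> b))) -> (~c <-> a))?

12

Initial set: {((a | ((b | b) | ~c)) -> ((~b <-> ((b -> ~c) | (c -> b))) -> (~c <-> a)))}.
((a | ((b | b) | ~c)) -> ((~b <-> ((b -> ~c) | (c -> b))) -> (~c <-> a))): β-rule — branch into ~(a | ((b | b) | ~c))  //  ((~b <-> ((b -> ~c) | (c -> b))) -> (~c <-> a)).
  branch 1 (add ~(a | ((b | b) | ~c))):
    ~(a | ((b | b) | ~c)): α-rule — add ~a, ~((b | b) | ~c).
    ~((b | b) | ~c): α-rule — add ~(b | b), ~~c.
    ~(b | b): α-rule — add ~b, ~b.
    ○ open, literals {a=0, b=0, c=1}.
  branch 2 (add ((~b <-> ((b -> ~c) | (c -> b))) -> (~c <-> a))):
    ((~b <-> ((b -> ~c) | (c -> b))) -> (~c <-> a)): β-rule — branch into ~(~b <-> ((b -> ~c) | (c -> b)))  //  (~c <-> a).
      branch 2.1 (add ~(~b <-> ((b -> ~c) | (c -> b)))):
        ~(~b <-> ((b -> ~c) | (c -> b))): β-rule — branch into ~b, ~((b -> ~c) | (c -> b))  //  ~~b, ((b -> ~c) | (c -> b)).
          branch 2.1.1 (add ~b, ~((b -> ~c) | (c -> b))):
            ~((b -> ~c) | (c -> b)): α-rule — add ~(b -> ~c), ~(c -> b).
            ~(b -> ~c): α-rule — add b, ~~c.
            × closes — contains both b and ~b.
          branch 2.1.2 (add ~~b, ((b -> ~c) | (c -> b))):
            ((b -> ~c) | (c -> b)): β-rule — branch into (b -> ~c)  //  (c -> b).
              branch 2.1.2.1 (add (b -> ~c)):
                (b -> ~c): β-rule — branch into ~b  //  ~c.
                  branch 2.1.2.1.1 (add ~b):
                    × closes — contains both b and ~b.
                  branch 2.1.2.1.2 (add ~c):
                    ○ open, literals {b=1, c=0}.
              branch 2.1.2.2 (add (c -> b)):
                (c -> b): β-rule — branch into ~c  //  b.
                  branch 2.1.2.2.1 (add ~c):
                    ○ open, literals {b=1, c=0}.
                  branch 2.1.2.2.2 (add b):
                    ○ open, literals {b=1}.
      branch 2.2 (add (~c <-> a)):
        (~c <-> a): β-rule — branch into ~c, a  //  ~~c, ~a.
          branch 2.2.1 (add ~c, a):
            ○ open, literals {a=1, c=0}.
          branch 2.2.2 (add ~~c, ~a):
            ○ open, literals {a=0, c=1}.
2 branches closed, 6 open.
Each open branch fixes some atoms; the unmentioned ones are free. Counting distinct full assignments: branch {a=0, b=0, c=1} (d) contributes 2 new; branch {b=1, c=0} (a, d) contributes 4 new; branch {b=1, c=0} (a, d) contributes 0 new; branch {b=1} (a, c, d) contributes 4 new; branch {a=1, c=0} (b, d) contributes 2 new; branch {a=0, c=1} (b, d) contributes 0 new. Total: 12.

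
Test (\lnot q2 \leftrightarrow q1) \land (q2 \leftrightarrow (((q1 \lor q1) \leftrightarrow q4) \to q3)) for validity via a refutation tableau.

Assume the negation and expand:
Initial set: {\lnot ((\lnot q2 \leftrightarrow q1) \land (q2 \leftrightarrow (((q1 \lor q1) \leftrightarrow q4) \to q3)))}.
\lnot ((\lnot q2 \leftrightarrow q1) \land (q2 \leftrightarrow (((q1 \lor q1) \leftrightarrow q4) \to q3))): β-rule — branch into \lnot (\lnot q2 \leftrightarrow q1)  //  \lnot (q2 \leftrightarrow (((q1 \lor q1) \leftrightarrow q4) \to q3)).
  branch 1 (add \lnot (\lnot q2 \leftrightarrow q1)):
    \lnot (\lnot q2 \leftrightarrow q1): β-rule — branch into \lnot q2, \lnot q1  //  \lnot \lnot q2, q1.
      branch 1.1 (add \lnot q2, \lnot q1):
        ○ open, literals {q1=false, q2=false}.
      branch 1.2 (add \lnot \lnot q2, q1):
        ○ open, literals {q1=true, q2=true}.
  branch 2 (add \lnot (q2 \leftrightarrow (((q1 \lor q1) \leftrightarrow q4) \to q3))):
    \lnot (q2 \leftrightarrow (((q1 \lor q1) \leftrightarrow q4) \to q3)): β-rule — branch into q2, \lnot (((q1 \lor q1) \leftrightarrow q4) \to q3)  //  \lnot q2, (((q1 \lor q1) \leftrightarrow q4) \to q3).
      branch 2.1 (add q2, \lnot (((q1 \lor q1) \leftrightarrow q4) \to q3)):
        \lnot (((q1 \lor q1) \leftrightarrow q4) \to q3): α-rule — add ((q1 \lor q1) \leftrightarrow q4), \lnot q3.
        ((q1 \lor q1) \leftrightarrow q4): β-rule — branch into (q1 \lor q1), q4  //  \lnot (q1 \lor q1), \lnot q4.
          branch 2.1.1 (add (q1 \lor q1), q4):
            (q1 \lor q1): β-rule — branch into q1  //  q1.
              branch 2.1.1.1 (add q1):
                ○ open, literals {q1=true, q2=true, q3=false, q4=true}.
              branch 2.1.1.2 (add q1):
                ○ open, literals {q1=true, q2=true, q3=false, q4=true}.
          branch 2.1.2 (add \lnot (q1 \lor q1), \lnot q4):
            \lnot (q1 \lor q1): α-rule — add \lnot q1, \lnot q1.
            ○ open, literals {q1=false, q2=true, q3=false, q4=false}.
      branch 2.2 (add \lnot q2, (((q1 \lor q1) \leftrightarrow q4) \to q3)):
        (((q1 \lor q1) \leftrightarrow q4) \to q3): β-rule — branch into \lnot ((q1 \lor q1) \leftrightarrow q4)  //  q3.
          branch 2.2.1 (add \lnot ((q1 \lor q1) \leftrightarrow q4)):
            \lnot ((q1 \lor q1) \leftrightarrow q4): β-rule — branch into (q1 \lor q1), \lnot q4  //  \lnot (q1 \lor q1), q4.
              branch 2.2.1.1 (add (q1 \lor q1), \lnot q4):
                (q1 \lor q1): β-rule — branch into q1  //  q1.
                  branch 2.2.1.1.1 (add q1):
                    ○ open, literals {q1=true, q2=false, q4=false}.
                  branch 2.2.1.1.2 (add q1):
                    ○ open, literals {q1=true, q2=false, q4=false}.
              branch 2.2.1.2 (add \lnot (q1 \lor q1), q4):
                \lnot (q1 \lor q1): α-rule — add \lnot q1, \lnot q1.
                ○ open, literals {q1=false, q2=false, q4=true}.
          branch 2.2.2 (add q3):
            ○ open, literals {q2=false, q3=true}.
0 branches closed, 9 open.
An open branch gives a countermodel: q1=false, q2=false (unmentioned atoms arbitrary); under it the original formula is false.

Not valid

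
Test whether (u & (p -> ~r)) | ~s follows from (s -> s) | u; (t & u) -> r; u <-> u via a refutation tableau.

Initial set: {((s -> s) | u); ((t & u) -> r); (u <-> u); ~((u & (p -> ~r)) | ~s)}.
~((u & (p -> ~r)) | ~s): α-rule — add ~(u & (p -> ~r)), ~~s.
((s -> s) | u): β-rule — branch into (s -> s)  //  u.
  branch 1 (add (s -> s)):
    ((t & u) -> r): β-rule — branch into ~(t & u)  //  r.
      branch 1.1 (add ~(t & u)):
        (u <-> u): β-rule — branch into u, u  //  ~u, ~u.
          branch 1.1.1 (add u, u):
            ~(u & (p -> ~r)): β-rule — branch into ~u  //  ~(p -> ~r).
              branch 1.1.1.1 (add ~u):
                × closes — contains both u and ~u.
              branch 1.1.1.2 (add ~(p -> ~r)):
                ~(p -> ~r): α-rule — add p, ~~r.
                (s -> s): β-rule — branch into ~s  //  s.
                  branch 1.1.1.2.1 (add ~s):
                    × closes — contains both s and ~s.
                  branch 1.1.1.2.2 (add s):
                    ~(t & u): β-rule — branch into ~t  //  ~u.
                      branch 1.1.1.2.2.1 (add ~t):
                        ○ open, literals {p=T, r=T, s=T, t=F, u=T}.
                      branch 1.1.1.2.2.2 (add ~u):
                        × closes — contains both u and ~u.
          branch 1.1.2 (add ~u, ~u):
            ~(u & (p -> ~r)): β-rule — branch into ~u  //  ~(p -> ~r).
              branch 1.1.2.1 (add ~u):
                (s -> s): β-rule — branch into ~s  //  s.
                  branch 1.1.2.1.1 (add ~s):
                    × closes — contains both s and ~s.
                  branch 1.1.2.1.2 (add s):
                    ~(t & u): β-rule — branch into ~t  //  ~u.
                      branch 1.1.2.1.2.1 (add ~t):
                        ○ open, literals {s=T, t=F, u=F}.
                      branch 1.1.2.1.2.2 (add ~u):
                        ○ open, literals {s=T, u=F}.
              branch 1.1.2.2 (add ~(p -> ~r)):
                ~(p -> ~r): α-rule — add p, ~~r.
                (s -> s): β-rule — branch into ~s  //  s.
                  branch 1.1.2.2.1 (add ~s):
                    × closes — contains both s and ~s.
                  branch 1.1.2.2.2 (add s):
                    ~(t & u): β-rule — branch into ~t  //  ~u.
                      branch 1.1.2.2.2.1 (add ~t):
                        ○ open, literals {p=T, r=T, s=T, t=F, u=F}.
                      branch 1.1.2.2.2.2 (add ~u):
                        ○ open, literals {p=T, r=T, s=T, u=F}.
      branch 1.2 (add r):
        (u <-> u): β-rule — branch into u, u  //  ~u, ~u.
          branch 1.2.1 (add u, u):
            ~(u & (p -> ~r)): β-rule — branch into ~u  //  ~(p -> ~r).
              branch 1.2.1.1 (add ~u):
                × closes — contains both u and ~u.
              branch 1.2.1.2 (add ~(p -> ~r)):
                ~(p -> ~r): α-rule — add p, ~~r.
                (s -> s): β-rule — branch into ~s  //  s.
                  branch 1.2.1.2.1 (add ~s):
                    × closes — contains both s and ~s.
                  branch 1.2.1.2.2 (add s):
                    ○ open, literals {p=T, r=T, s=T, u=T}.
          branch 1.2.2 (add ~u, ~u):
            ~(u & (p -> ~r)): β-rule — branch into ~u  //  ~(p -> ~r).
              branch 1.2.2.1 (add ~u):
                (s -> s): β-rule — branch into ~s  //  s.
                  branch 1.2.2.1.1 (add ~s):
                    × closes — contains both s and ~s.
                  branch 1.2.2.1.2 (add s):
                    ○ open, literals {r=T, s=T, u=F}.
              branch 1.2.2.2 (add ~(p -> ~r)):
                ~(p -> ~r): α-rule — add p, ~~r.
                (s -> s): β-rule — branch into ~s  //  s.
                  branch 1.2.2.2.1 (add ~s):
                    × closes — contains both s and ~s.
                  branch 1.2.2.2.2 (add s):
                    ○ open, literals {p=T, r=T, s=T, u=F}.
  branch 2 (add u):
    ((t & u) -> r): β-rule — branch into ~(t & u)  //  r.
      branch 2.1 (add ~(t & u)):
        (u <-> u): β-rule — branch into u, u  //  ~u, ~u.
          branch 2.1.1 (add u, u):
            ~(u & (p -> ~r)): β-rule — branch into ~u  //  ~(p -> ~r).
              branch 2.1.1.1 (add ~u):
                × closes — contains both u and ~u.
              branch 2.1.1.2 (add ~(p -> ~r)):
                ~(p -> ~r): α-rule — add p, ~~r.
                ~(t & u): β-rule — branch into ~t  //  ~u.
                  branch 2.1.1.2.1 (add ~t):
                    ○ open, literals {p=T, r=T, s=T, t=F, u=T}.
                  branch 2.1.1.2.2 (add ~u):
                    × closes — contains both u and ~u.
          branch 2.1.2 (add ~u, ~u):
            × closes — contains both u and ~u.
      branch 2.2 (add r):
        (u <-> u): β-rule — branch into u, u  //  ~u, ~u.
          branch 2.2.1 (add u, u):
            ~(u & (p -> ~r)): β-rule — branch into ~u  //  ~(p -> ~r).
              branch 2.2.1.1 (add ~u):
                × closes — contains both u and ~u.
              branch 2.2.1.2 (add ~(p -> ~r)):
                ~(p -> ~r): α-rule — add p, ~~r.
                ○ open, literals {p=T, r=T, s=T, u=T}.
          branch 2.2.2 (add ~u, ~u):
            × closes — contains both u and ~u.
14 branches closed, 10 open.
An open branch gives a countermodel: p=T, r=T, s=T, t=F, u=T (unmentioned atoms arbitrary); the premises hold there but the conclusion fails.

No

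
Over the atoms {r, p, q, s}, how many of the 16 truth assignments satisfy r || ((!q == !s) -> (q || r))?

Initial set: {(r || ((!q == !s) -> (q || r)))}.
(r || ((!q == !s) -> (q || r))): β-rule — branch into r  //  ((!q == !s) -> (q || r)).
  branch 1 (add r):
    ○ open, literals {r=1}.
  branch 2 (add ((!q == !s) -> (q || r))):
    ((!q == !s) -> (q || r)): β-rule — branch into !(!q == !s)  //  (q || r).
      branch 2.1 (add !(!q == !s)):
        !(!q == !s): β-rule — branch into !q, !!s  //  !!q, !s.
          branch 2.1.1 (add !q, !!s):
            ○ open, literals {q=0, s=1}.
          branch 2.1.2 (add !!q, !s):
            ○ open, literals {q=1, s=0}.
      branch 2.2 (add (q || r)):
        (q || r): β-rule — branch into q  //  r.
          branch 2.2.1 (add q):
            ○ open, literals {q=1}.
          branch 2.2.2 (add r):
            ○ open, literals {r=1}.
0 branches closed, 5 open.
Each open branch fixes some atoms; the unmentioned ones are free. Counting distinct full assignments: branch {r=1} (p, q, s) contributes 8 new; branch {q=0, s=1} (r, p) contributes 2 new; branch {q=1, s=0} (r, p) contributes 2 new; branch {q=1} (r, p, s) contributes 2 new; branch {r=1} (p, q, s) contributes 0 new. Total: 14.

14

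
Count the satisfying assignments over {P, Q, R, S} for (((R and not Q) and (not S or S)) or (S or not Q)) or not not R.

14

Initial set: {((((R and not Q) and (not S or S)) or (S or not Q)) or not not R)}.
((((R and not Q) and (not S or S)) or (S or not Q)) or not not R): β-rule — branch into (((R and not Q) and (not S or S)) or (S or not Q))  //  not not R.
  branch 1 (add (((R and not Q) and (not S or S)) or (S or not Q))):
    (((R and not Q) and (not S or S)) or (S or not Q)): β-rule — branch into ((R and not Q) and (not S or S))  //  (S or not Q).
      branch 1.1 (add ((R and not Q) and (not S or S))):
        ((R and not Q) and (not S or S)): α-rule — add (R and not Q), (not S or S).
        (R and not Q): α-rule — add R, not Q.
        (not S or S): β-rule — branch into not S  //  S.
          branch 1.1.1 (add not S):
            ○ open, literals {Q=false, R=true, S=false}.
          branch 1.1.2 (add S):
            ○ open, literals {Q=false, R=true, S=true}.
      branch 1.2 (add (S or not Q)):
        (S or not Q): β-rule — branch into S  //  not Q.
          branch 1.2.1 (add S):
            ○ open, literals {S=true}.
          branch 1.2.2 (add not Q):
            ○ open, literals {Q=false}.
  branch 2 (add not not R):
    not not R: drop double negation, giving R.
    ○ open, literals {R=true}.
0 branches closed, 5 open.
Each open branch fixes some atoms; the unmentioned ones are free. Counting distinct full assignments: branch {Q=false, R=true, S=false} (P) contributes 2 new; branch {Q=false, R=true, S=true} (P) contributes 2 new; branch {S=true} (P, Q, R) contributes 6 new; branch {Q=false} (P, R, S) contributes 2 new; branch {R=true} (P, Q, S) contributes 2 new. Total: 14.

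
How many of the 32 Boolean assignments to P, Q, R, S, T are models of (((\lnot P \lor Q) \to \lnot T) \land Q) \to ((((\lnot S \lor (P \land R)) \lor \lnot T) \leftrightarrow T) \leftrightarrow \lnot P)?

28

Initial set: {T ((((\lnot P \lor Q) \to \lnot T) \land Q) \to ((((\lnot S \lor (P \land R)) \lor \lnot T) \leftrightarrow T) \leftrightarrow \lnot P))}.
T ((((\lnot P \lor Q) \to \lnot T) \land Q) \to ((((\lnot S \lor (P \land R)) \lor \lnot T) \leftrightarrow T) \leftrightarrow \lnot P)): β-rule — branch into F (((\lnot P \lor Q) \to \lnot T) \land Q)  //  T ((((\lnot S \lor (P \land R)) \lor \lnot T) \leftrightarrow T) \leftrightarrow \lnot P).
  branch 1 (add F (((\lnot P \lor Q) \to \lnot T) \land Q)):
    F (((\lnot P \lor Q) \to \lnot T) \land Q): β-rule — branch into F ((\lnot P \lor Q) \to \lnot T)  //  F Q.
      branch 1.1 (add F ((\lnot P \lor Q) \to \lnot T)):
        F ((\lnot P \lor Q) \to \lnot T): α-rule — add T (\lnot P \lor Q), F \lnot T.
        T (\lnot P \lor Q): β-rule — branch into T \lnot P  //  T Q.
          branch 1.1.1 (add T \lnot P):
            ○ open, literals {P=false, T=true}.
          branch 1.1.2 (add T Q):
            ○ open, literals {Q=true, T=true}.
      branch 1.2 (add F Q):
        ○ open, literals {Q=false}.
  branch 2 (add T ((((\lnot S \lor (P \land R)) \lor \lnot T) \leftrightarrow T) \leftrightarrow \lnot P)):
    T ((((\lnot S \lor (P \land R)) \lor \lnot T) \leftrightarrow T) \leftrightarrow \lnot P): β-rule — branch into T (((\lnot S \lor (P \land R)) \lor \lnot T) \leftrightarrow T), T \lnot P  //  F (((\lnot S \lor (P \land R)) \lor \lnot T) \leftrightarrow T), F \lnot P.
      branch 2.1 (add T (((\lnot S \lor (P \land R)) \lor \lnot T) \leftrightarrow T), T \lnot P):
        T (((\lnot S \lor (P \land R)) \lor \lnot T) \leftrightarrow T): β-rule — branch into T ((\lnot S \lor (P \land R)) \lor \lnot T), T T  //  F ((\lnot S \lor (P \land R)) \lor \lnot T), F T.
          branch 2.1.1 (add T ((\lnot S \lor (P \land R)) \lor \lnot T), T T):
            T ((\lnot S \lor (P \land R)) \lor \lnot T): β-rule — branch into T (\lnot S \lor (P \land R))  //  T \lnot T.
              branch 2.1.1.1 (add T (\lnot S \lor (P \land R))):
                T (\lnot S \lor (P \land R)): β-rule — branch into T \lnot S  //  T (P \land R).
                  branch 2.1.1.1.1 (add T \lnot S):
                    ○ open, literals {P=false, S=false, T=true}.
                  branch 2.1.1.1.2 (add T (P \land R)):
                    T (P \land R): α-rule — add T P, T R.
                    × closes — contains both P and \lnot P.
              branch 2.1.1.2 (add T \lnot T):
                × closes — contains both T and \lnot T.
          branch 2.1.2 (add F ((\lnot S \lor (P \land R)) \lor \lnot T), F T):
            F ((\lnot S \lor (P \land R)) \lor \lnot T): α-rule — add F (\lnot S \lor (P \land R)), F \lnot T.
            × closes — contains both T and \lnot T.
      branch 2.2 (add F (((\lnot S \lor (P \land R)) \lor \lnot T) \leftrightarrow T), F \lnot P):
        F (((\lnot S \lor (P \land R)) \lor \lnot T) \leftrightarrow T): β-rule — branch into T ((\lnot S \lor (P \land R)) \lor \lnot T), F T  //  F ((\lnot S \lor (P \land R)) \lor \lnot T), T T.
          branch 2.2.1 (add T ((\lnot S \lor (P \land R)) \lor \lnot T), F T):
            T ((\lnot S \lor (P \land R)) \lor \lnot T): β-rule — branch into T (\lnot S \lor (P \land R))  //  T \lnot T.
              branch 2.2.1.1 (add T (\lnot S \lor (P \land R))):
                T (\lnot S \lor (P \land R)): β-rule — branch into T \lnot S  //  T (P \land R).
                  branch 2.2.1.1.1 (add T \lnot S):
                    ○ open, literals {P=true, S=false, T=false}.
                  branch 2.2.1.1.2 (add T (P \land R)):
                    T (P \land R): α-rule — add T P, T R.
                    ○ open, literals {P=true, R=true, T=false}.
              branch 2.2.1.2 (add T \lnot T):
                ○ open, literals {P=true, T=false}.
          branch 2.2.2 (add F ((\lnot S \lor (P \land R)) \lor \lnot T), T T):
            F ((\lnot S \lor (P \land R)) \lor \lnot T): α-rule — add F (\lnot S \lor (P \land R)), F \lnot T.
            F (\lnot S \lor (P \land R)): α-rule — add F \lnot S, F (P \land R).
            F (P \land R): β-rule — branch into F P  //  F R.
              branch 2.2.2.1 (add F P):
                × closes — contains both P and \lnot P.
              branch 2.2.2.2 (add F R):
                ○ open, literals {P=true, R=false, S=true, T=true}.
4 branches closed, 8 open.
Each open branch fixes some atoms; the unmentioned ones are free. Counting distinct full assignments: branch {P=false, T=true} (Q, R, S) contributes 8 new; branch {Q=true, T=true} (P, R, S) contributes 4 new; branch {Q=false} (P, R, S, T) contributes 12 new; branch {P=false, S=false, T=true} (Q, R) contributes 0 new; branch {P=true, S=false, T=false} (Q, R) contributes 2 new; branch {P=true, R=true, T=false} (Q, S) contributes 1 new; branch {P=true, T=false} (Q, R, S) contributes 1 new; branch {P=true, R=false, S=true, T=true} (Q) contributes 0 new. Total: 28.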